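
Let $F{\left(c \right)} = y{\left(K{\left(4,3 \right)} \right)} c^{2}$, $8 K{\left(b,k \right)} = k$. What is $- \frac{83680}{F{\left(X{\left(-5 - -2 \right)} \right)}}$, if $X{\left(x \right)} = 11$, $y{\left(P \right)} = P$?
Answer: $- \frac{669440}{363} \approx -1844.2$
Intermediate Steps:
$K{\left(b,k \right)} = \frac{k}{8}$
$F{\left(c \right)} = \frac{3 c^{2}}{8}$ ($F{\left(c \right)} = \frac{1}{8} \cdot 3 c^{2} = \frac{3 c^{2}}{8}$)
$- \frac{83680}{F{\left(X{\left(-5 - -2 \right)} \right)}} = - \frac{83680}{\frac{3}{8} \cdot 11^{2}} = - \frac{83680}{\frac{3}{8} \cdot 121} = - \frac{83680}{\frac{363}{8}} = \left(-83680\right) \frac{8}{363} = - \frac{669440}{363}$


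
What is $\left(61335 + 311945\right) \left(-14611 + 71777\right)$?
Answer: $21338924480$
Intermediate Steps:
$\left(61335 + 311945\right) \left(-14611 + 71777\right) = 373280 \cdot 57166 = 21338924480$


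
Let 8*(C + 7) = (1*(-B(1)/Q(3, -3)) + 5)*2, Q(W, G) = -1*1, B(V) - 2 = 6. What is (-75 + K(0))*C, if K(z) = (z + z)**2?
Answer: 1125/4 ≈ 281.25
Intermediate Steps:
B(V) = 8 (B(V) = 2 + 6 = 8)
Q(W, G) = -1
K(z) = 4*z**2 (K(z) = (2*z)**2 = 4*z**2)
C = -15/4 (C = -7 + ((1*(-8/(-1)) + 5)*2)/8 = -7 + ((1*(-8*(-1)) + 5)*2)/8 = -7 + ((1*(-1*(-8)) + 5)*2)/8 = -7 + ((1*8 + 5)*2)/8 = -7 + ((8 + 5)*2)/8 = -7 + (13*2)/8 = -7 + (1/8)*26 = -7 + 13/4 = -15/4 ≈ -3.7500)
(-75 + K(0))*C = (-75 + 4*0**2)*(-15/4) = (-75 + 4*0)*(-15/4) = (-75 + 0)*(-15/4) = -75*(-15/4) = 1125/4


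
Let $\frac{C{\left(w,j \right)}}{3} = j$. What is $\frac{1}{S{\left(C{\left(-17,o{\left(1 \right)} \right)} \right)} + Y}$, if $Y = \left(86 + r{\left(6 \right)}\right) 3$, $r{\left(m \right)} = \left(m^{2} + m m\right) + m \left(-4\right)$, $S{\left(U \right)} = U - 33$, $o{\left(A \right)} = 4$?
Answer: $\frac{1}{381} \approx 0.0026247$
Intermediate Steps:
$C{\left(w,j \right)} = 3 j$
$S{\left(U \right)} = -33 + U$ ($S{\left(U \right)} = U - 33 = -33 + U$)
$r{\left(m \right)} = - 4 m + 2 m^{2}$ ($r{\left(m \right)} = \left(m^{2} + m^{2}\right) - 4 m = 2 m^{2} - 4 m = - 4 m + 2 m^{2}$)
$Y = 402$ ($Y = \left(86 + 2 \cdot 6 \left(-2 + 6\right)\right) 3 = \left(86 + 2 \cdot 6 \cdot 4\right) 3 = \left(86 + 48\right) 3 = 134 \cdot 3 = 402$)
$\frac{1}{S{\left(C{\left(-17,o{\left(1 \right)} \right)} \right)} + Y} = \frac{1}{\left(-33 + 3 \cdot 4\right) + 402} = \frac{1}{\left(-33 + 12\right) + 402} = \frac{1}{-21 + 402} = \frac{1}{381}$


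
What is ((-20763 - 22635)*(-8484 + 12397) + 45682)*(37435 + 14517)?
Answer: -8819926990784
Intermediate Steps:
((-20763 - 22635)*(-8484 + 12397) + 45682)*(37435 + 14517) = (-43398*3913 + 45682)*51952 = (-169816374 + 45682)*51952 = -169770692*51952 = -8819926990784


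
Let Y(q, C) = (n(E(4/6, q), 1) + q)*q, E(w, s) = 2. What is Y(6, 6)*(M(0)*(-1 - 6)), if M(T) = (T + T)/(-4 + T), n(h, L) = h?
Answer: 0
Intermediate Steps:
M(T) = 2*T/(-4 + T) (M(T) = (2*T)/(-4 + T) = 2*T/(-4 + T))
Y(q, C) = q*(2 + q) (Y(q, C) = (2 + q)*q = q*(2 + q))
Y(6, 6)*(M(0)*(-1 - 6)) = (6*(2 + 6))*((2*0/(-4 + 0))*(-1 - 6)) = (6*8)*((2*0/(-4))*(-7)) = 48*((2*0*(-1/4))*(-7)) = 48*(0*(-7)) = 48*0 = 0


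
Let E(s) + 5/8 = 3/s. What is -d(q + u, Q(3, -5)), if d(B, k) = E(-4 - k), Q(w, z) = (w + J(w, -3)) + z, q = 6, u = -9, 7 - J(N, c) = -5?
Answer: 47/56 ≈ 0.83929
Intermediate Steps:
E(s) = -5/8 + 3/s
J(N, c) = 12 (J(N, c) = 7 - 1*(-5) = 7 + 5 = 12)
Q(w, z) = 12 + w + z (Q(w, z) = (w + 12) + z = (12 + w) + z = 12 + w + z)
d(B, k) = -5/8 + 3/(-4 - k)
-d(q + u, Q(3, -5)) = -(-44 - 5*(12 + 3 - 5))/(8*(4 + (12 + 3 - 5))) = -(-44 - 5*10)/(8*(4 + 10)) = -(-44 - 50)/(8*14) = -(-94)/(8*14) = -1*(-47/56) = 47/56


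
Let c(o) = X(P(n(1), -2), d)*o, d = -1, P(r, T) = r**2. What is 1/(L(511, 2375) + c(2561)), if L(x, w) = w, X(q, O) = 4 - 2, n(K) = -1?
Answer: 1/7497 ≈ 0.00013339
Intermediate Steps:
X(q, O) = 2
c(o) = 2*o
1/(L(511, 2375) + c(2561)) = 1/(2375 + 2*2561) = 1/(2375 + 5122) = 1/7497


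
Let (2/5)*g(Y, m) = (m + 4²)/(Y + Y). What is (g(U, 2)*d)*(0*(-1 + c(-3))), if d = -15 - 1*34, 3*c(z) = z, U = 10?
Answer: 0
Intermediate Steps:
c(z) = z/3
d = -49 (d = -15 - 34 = -49)
g(Y, m) = 5*(16 + m)/(4*Y) (g(Y, m) = 5*((m + 4²)/(Y + Y))/2 = 5*((m + 16)/((2*Y)))/2 = 5*((16 + m)*(1/(2*Y)))/2 = 5*((16 + m)/(2*Y))/2 = 5*(16 + m)/(4*Y))
(g(U, 2)*d)*(0*(-1 + c(-3))) = (((5/4)*(16 + 2)/10)*(-49))*(0*(-1 + (⅓)*(-3))) = (((5/4)*(⅒)*18)*(-49))*(0*(-1 - 1)) = ((9/4)*(-49))*(0*(-2)) = -441/4*0 = 0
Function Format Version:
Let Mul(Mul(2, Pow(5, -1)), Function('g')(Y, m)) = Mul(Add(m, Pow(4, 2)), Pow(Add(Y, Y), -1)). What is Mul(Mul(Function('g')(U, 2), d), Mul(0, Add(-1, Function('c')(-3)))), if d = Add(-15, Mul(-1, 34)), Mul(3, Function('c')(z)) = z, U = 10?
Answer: 0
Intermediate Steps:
Function('c')(z) = Mul(Rational(1, 3), z)
d = -49 (d = Add(-15, -34) = -49)
Function('g')(Y, m) = Mul(Rational(5, 4), Pow(Y, -1), Add(16, m)) (Function('g')(Y, m) = Mul(Rational(5, 2), Mul(Add(m, Pow(4, 2)), Pow(Add(Y, Y), -1))) = Mul(Rational(5, 2), Mul(Add(m, 16), Pow(Mul(2, Y), -1))) = Mul(Rational(5, 2), Mul(Add(16, m), Mul(Rational(1, 2), Pow(Y, -1)))) = Mul(Rational(5, 2), Mul(Rational(1, 2), Pow(Y, -1), Add(16, m))) = Mul(Rational(5, 4), Pow(Y, -1), Add(16, m)))
Mul(Mul(Function('g')(U, 2), d), Mul(0, Add(-1, Function('c')(-3)))) = Mul(Mul(Mul(Rational(5, 4), Pow(10, -1), Add(16, 2)), -49), Mul(0, Add(-1, Mul(Rational(1, 3), -3)))) = Mul(Mul(Mul(Rational(5, 4), Rational(1, 10), 18), -49), Mul(0, Add(-1, -1))) = Mul(Mul(Rational(9, 4), -49), Mul(0, -2)) = Mul(Rational(-441, 4), 0) = 0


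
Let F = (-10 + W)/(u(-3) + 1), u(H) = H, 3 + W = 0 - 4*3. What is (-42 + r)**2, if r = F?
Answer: 3481/4 ≈ 870.25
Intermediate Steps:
W = -15 (W = -3 + (0 - 4*3) = -3 + (0 - 12) = -3 - 12 = -15)
F = 25/2 (F = (-10 - 15)/(-3 + 1) = -25/(-2) = -25*(-1/2) = 25/2 ≈ 12.500)
r = 25/2 ≈ 12.500
(-42 + r)**2 = (-42 + 25/2)**2 = (-59/2)**2 = 3481/4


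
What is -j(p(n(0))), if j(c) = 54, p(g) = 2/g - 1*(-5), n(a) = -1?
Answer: -54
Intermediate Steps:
p(g) = 5 + 2/g (p(g) = 2/g + 5 = 5 + 2/g)
-j(p(n(0))) = -1*54 = -54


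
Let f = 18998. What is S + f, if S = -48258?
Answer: -29260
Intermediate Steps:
S + f = -48258 + 18998 = -29260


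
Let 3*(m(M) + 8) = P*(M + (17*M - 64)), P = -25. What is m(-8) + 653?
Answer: 7135/3 ≈ 2378.3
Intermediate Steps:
m(M) = 1576/3 - 150*M (m(M) = -8 + (-25*(M + (17*M - 64)))/3 = -8 + (-25*(M + (-64 + 17*M)))/3 = -8 + (-25*(-64 + 18*M))/3 = -8 + (1600 - 450*M)/3 = -8 + (1600/3 - 150*M) = 1576/3 - 150*M)
m(-8) + 653 = (1576/3 - 150*(-8)) + 653 = (1576/3 + 1200) + 653 = 5176/3 + 653 = 7135/3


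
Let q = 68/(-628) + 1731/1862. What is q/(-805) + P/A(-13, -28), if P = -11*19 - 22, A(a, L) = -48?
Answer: 9058240591/1882630960 ≈ 4.8115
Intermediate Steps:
P = -231 (P = -209 - 22 = -231)
q = 240113/292334 (q = 68*(-1/628) + 1731*(1/1862) = -17/157 + 1731/1862 = 240113/292334 ≈ 0.82137)
q/(-805) + P/A(-13, -28) = (240113/292334)/(-805) - 231/(-48) = (240113/292334)*(-1/805) - 231*(-1/48) = -240113/235328870 + 77/16 = 9058240591/1882630960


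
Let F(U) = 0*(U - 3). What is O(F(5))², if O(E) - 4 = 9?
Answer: 169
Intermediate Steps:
F(U) = 0 (F(U) = 0*(-3 + U) = 0)
O(E) = 13 (O(E) = 4 + 9 = 13)
O(F(5))² = 13² = 169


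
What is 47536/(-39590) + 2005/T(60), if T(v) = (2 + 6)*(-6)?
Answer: -40829839/950160 ≈ -42.972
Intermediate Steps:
T(v) = -48 (T(v) = 8*(-6) = -48)
47536/(-39590) + 2005/T(60) = 47536/(-39590) + 2005/(-48) = 47536*(-1/39590) + 2005*(-1/48) = -23768/19795 - 2005/48 = -40829839/950160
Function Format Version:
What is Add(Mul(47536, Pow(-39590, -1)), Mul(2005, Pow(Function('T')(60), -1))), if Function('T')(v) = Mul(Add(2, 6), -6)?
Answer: Rational(-40829839, 950160) ≈ -42.972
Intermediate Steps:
Function('T')(v) = -48 (Function('T')(v) = Mul(8, -6) = -48)
Add(Mul(47536, Pow(-39590, -1)), Mul(2005, Pow(Function('T')(60), -1))) = Add(Mul(47536, Pow(-39590, -1)), Mul(2005, Pow(-48, -1))) = Add(Mul(47536, Rational(-1, 39590)), Mul(2005, Rational(-1, 48))) = Add(Rational(-23768, 19795), Rational(-2005, 48)) = Rational(-40829839, 950160)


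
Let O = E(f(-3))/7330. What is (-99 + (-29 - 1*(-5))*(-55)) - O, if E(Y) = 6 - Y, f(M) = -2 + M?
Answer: 8949919/7330 ≈ 1221.0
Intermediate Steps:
O = 11/7330 (O = (6 - (-2 - 3))/7330 = (6 - 1*(-5))*(1/7330) = (6 + 5)*(1/7330) = 11*(1/7330) = 11/7330 ≈ 0.0015007)
(-99 + (-29 - 1*(-5))*(-55)) - O = (-99 + (-29 - 1*(-5))*(-55)) - 1*11/7330 = (-99 + (-29 + 5)*(-55)) - 11/7330 = (-99 - 24*(-55)) - 11/7330 = (-99 + 1320) - 11/7330 = 1221 - 11/7330 = 8949919/7330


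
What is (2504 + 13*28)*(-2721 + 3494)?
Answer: 2216964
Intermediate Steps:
(2504 + 13*28)*(-2721 + 3494) = (2504 + 364)*773 = 2868*773 = 2216964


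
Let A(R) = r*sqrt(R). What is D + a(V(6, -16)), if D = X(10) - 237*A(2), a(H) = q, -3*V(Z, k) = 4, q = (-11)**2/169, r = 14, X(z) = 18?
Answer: 3163/169 - 3318*sqrt(2) ≈ -4673.6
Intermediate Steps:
q = 121/169 (q = 121*(1/169) = 121/169 ≈ 0.71598)
V(Z, k) = -4/3 (V(Z, k) = -1/3*4 = -4/3)
a(H) = 121/169
A(R) = 14*sqrt(R)
D = 18 - 3318*sqrt(2) ≈ -4674.4
D + a(V(6, -16)) = (18 - 3318*sqrt(2)) + 121/169 = 3163/169 - 3318*sqrt(2)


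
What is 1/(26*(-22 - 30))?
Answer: -1/1352 ≈ -0.00073965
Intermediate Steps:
1/(26*(-22 - 30)) = 1/(26*(-52)) = 1/(-1352) = -1/1352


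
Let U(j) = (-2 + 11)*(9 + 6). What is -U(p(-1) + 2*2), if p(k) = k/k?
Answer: -135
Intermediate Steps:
p(k) = 1
U(j) = 135 (U(j) = 9*15 = 135)
-U(p(-1) + 2*2) = -1*135 = -135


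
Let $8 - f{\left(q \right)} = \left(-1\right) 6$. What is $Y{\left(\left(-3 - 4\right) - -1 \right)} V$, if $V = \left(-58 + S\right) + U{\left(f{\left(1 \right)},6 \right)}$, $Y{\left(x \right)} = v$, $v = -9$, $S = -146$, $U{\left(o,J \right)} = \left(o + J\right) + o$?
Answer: $1530$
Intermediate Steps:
$f{\left(q \right)} = 14$ ($f{\left(q \right)} = 8 - \left(-1\right) 6 = 8 - -6 = 8 + 6 = 14$)
$U{\left(o,J \right)} = J + 2 o$ ($U{\left(o,J \right)} = \left(J + o\right) + o = J + 2 o$)
$Y{\left(x \right)} = -9$
$V = -170$ ($V = \left(-58 - 146\right) + \left(6 + 2 \cdot 14\right) = -204 + \left(6 + 28\right) = -204 + 34 = -170$)
$Y{\left(\left(-3 - 4\right) - -1 \right)} V = \left(-9\right) \left(-170\right) = 1530$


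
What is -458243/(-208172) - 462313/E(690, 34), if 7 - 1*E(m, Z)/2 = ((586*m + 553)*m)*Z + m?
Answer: 4352802358447427/1977382208263636 ≈ 2.2013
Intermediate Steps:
E(m, Z) = 14 - 2*m - 2*Z*m*(553 + 586*m) (E(m, Z) = 14 - 2*(((586*m + 553)*m)*Z + m) = 14 - 2*(((553 + 586*m)*m)*Z + m) = 14 - 2*((m*(553 + 586*m))*Z + m) = 14 - 2*(Z*m*(553 + 586*m) + m) = 14 - 2*(m + Z*m*(553 + 586*m)) = 14 + (-2*m - 2*Z*m*(553 + 586*m)) = 14 - 2*m - 2*Z*m*(553 + 586*m))
-458243/(-208172) - 462313/E(690, 34) = -458243/(-208172) - 462313/(14 - 2*690 - 1172*34*690² - 1106*34*690) = -458243*(-1/208172) - 462313/(14 - 1380 - 1172*34*476100 - 25946760) = 458243/208172 - 462313/(14 - 1380 - 18971632800 - 25946760) = 458243/208172 - 462313/(-18997580926) = 458243/208172 - 462313*(-1/18997580926) = 458243/208172 + 462313/18997580926 = 4352802358447427/1977382208263636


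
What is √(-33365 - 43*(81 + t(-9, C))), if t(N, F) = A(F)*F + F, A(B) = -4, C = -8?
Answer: 2*I*√9470 ≈ 194.63*I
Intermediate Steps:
t(N, F) = -3*F (t(N, F) = -4*F + F = -3*F)
√(-33365 - 43*(81 + t(-9, C))) = √(-33365 - 43*(81 - 3*(-8))) = √(-33365 - 43*(81 + 24)) = √(-33365 - 43*105) = √(-33365 - 4515) = √(-37880) = 2*I*√9470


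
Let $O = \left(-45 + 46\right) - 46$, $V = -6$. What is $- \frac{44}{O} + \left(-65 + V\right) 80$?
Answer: $- \frac{255556}{45} \approx -5679.0$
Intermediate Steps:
$O = -45$ ($O = 1 - 46 = -45$)
$- \frac{44}{O} + \left(-65 + V\right) 80 = - \frac{44}{-45} + \left(-65 - 6\right) 80 = \left(-44\right) \left(- \frac{1}{45}\right) - 5680 = \frac{44}{45} - 5680 = - \frac{255556}{45}$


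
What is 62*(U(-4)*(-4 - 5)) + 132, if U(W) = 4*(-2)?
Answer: 4596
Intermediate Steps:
U(W) = -8
62*(U(-4)*(-4 - 5)) + 132 = 62*(-8*(-4 - 5)) + 132 = 62*(-8*(-9)) + 132 = 62*72 + 132 = 4464 + 132 = 4596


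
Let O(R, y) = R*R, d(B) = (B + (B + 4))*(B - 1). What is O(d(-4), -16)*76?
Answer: 30400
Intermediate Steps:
d(B) = (-1 + B)*(4 + 2*B) (d(B) = (B + (4 + B))*(-1 + B) = (4 + 2*B)*(-1 + B) = (-1 + B)*(4 + 2*B))
O(R, y) = R**2
O(d(-4), -16)*76 = (-4 + 2*(-4) + 2*(-4)**2)**2*76 = (-4 - 8 + 2*16)**2*76 = (-4 - 8 + 32)**2*76 = 20**2*76 = 400*76 = 30400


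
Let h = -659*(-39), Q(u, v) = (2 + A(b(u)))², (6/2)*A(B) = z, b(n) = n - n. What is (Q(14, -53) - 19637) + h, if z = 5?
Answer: 54697/9 ≈ 6077.4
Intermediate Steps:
b(n) = 0
A(B) = 5/3 (A(B) = (⅓)*5 = 5/3)
Q(u, v) = 121/9 (Q(u, v) = (2 + 5/3)² = (11/3)² = 121/9)
h = 25701
(Q(14, -53) - 19637) + h = (121/9 - 19637) + 25701 = -176612/9 + 25701 = 54697/9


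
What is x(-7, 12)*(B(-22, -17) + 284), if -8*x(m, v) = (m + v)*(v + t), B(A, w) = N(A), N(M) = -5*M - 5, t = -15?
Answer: 5835/8 ≈ 729.38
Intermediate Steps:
N(M) = -5 - 5*M
B(A, w) = -5 - 5*A
x(m, v) = -(-15 + v)*(m + v)/8 (x(m, v) = -(m + v)*(v - 15)/8 = -(m + v)*(-15 + v)/8 = -(-15 + v)*(m + v)/8)
x(-7, 12)*(B(-22, -17) + 284) = (-⅛*12² + (15/8)*(-7) + (15/8)*12 - ⅛*(-7)*12)*((-5 - 5*(-22)) + 284) = (-⅛*144 - 105/8 + 45/2 + 21/2)*((-5 + 110) + 284) = (-18 - 105/8 + 45/2 + 21/2)*(105 + 284) = (15/8)*389 = 5835/8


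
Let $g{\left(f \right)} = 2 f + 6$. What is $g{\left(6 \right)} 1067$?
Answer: $19206$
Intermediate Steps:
$g{\left(f \right)} = 6 + 2 f$
$g{\left(6 \right)} 1067 = \left(6 + 2 \cdot 6\right) 1067 = \left(6 + 12\right) 1067 = 18 \cdot 1067 = 19206$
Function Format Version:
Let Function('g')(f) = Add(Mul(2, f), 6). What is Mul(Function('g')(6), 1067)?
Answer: 19206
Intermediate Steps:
Function('g')(f) = Add(6, Mul(2, f))
Mul(Function('g')(6), 1067) = Mul(Add(6, Mul(2, 6)), 1067) = Mul(Add(6, 12), 1067) = Mul(18, 1067) = 19206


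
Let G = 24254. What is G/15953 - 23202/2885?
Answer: -300168716/46024405 ≈ -6.5219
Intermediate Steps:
G/15953 - 23202/2885 = 24254/15953 - 23202/2885 = -300168716/46024405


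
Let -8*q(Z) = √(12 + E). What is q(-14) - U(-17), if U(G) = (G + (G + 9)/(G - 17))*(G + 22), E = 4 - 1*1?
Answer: 1425/17 - √15/8 ≈ 83.339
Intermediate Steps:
E = 3 (E = 4 - 1 = 3)
q(Z) = -√15/8 (q(Z) = -√(12 + 3)/8 = -√15/8)
U(G) = (22 + G)*(G + (9 + G)/(-17 + G)) (U(G) = (G + (9 + G)/(-17 + G))*(22 + G) = (22 + G)*(G + (9 + G)/(-17 + G)))
q(-14) - U(-17) = -√15/8 - (198 + (-17)³ - 343*(-17) + 6*(-17)²)/(-17 - 17) = -√15/8 - (198 - 4913 + 5831 + 6*289)/(-34) = -√15/8 - (-1)*(198 - 4913 + 5831 + 1734)/34 = -√15/8 - (-1)*2850/34 = -√15/8 - 1*(-1425/17) = -√15/8 + 1425/17 = 1425/17 - √15/8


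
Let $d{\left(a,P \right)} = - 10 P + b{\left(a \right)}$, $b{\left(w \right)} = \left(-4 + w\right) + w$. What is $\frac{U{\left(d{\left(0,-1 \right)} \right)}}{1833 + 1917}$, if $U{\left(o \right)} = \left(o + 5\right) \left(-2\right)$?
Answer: $- \frac{11}{1875} \approx -0.0058667$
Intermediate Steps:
$b{\left(w \right)} = -4 + 2 w$
$d{\left(a,P \right)} = -4 - 10 P + 2 a$ ($d{\left(a,P \right)} = - 10 P + \left(-4 + 2 a\right) = -4 - 10 P + 2 a$)
$U{\left(o \right)} = -10 - 2 o$ ($U{\left(o \right)} = \left(5 + o\right) \left(-2\right) = -10 - 2 o$)
$\frac{U{\left(d{\left(0,-1 \right)} \right)}}{1833 + 1917} = \frac{-10 - 2 \left(-4 - -10 + 2 \cdot 0\right)}{1833 + 1917} = \frac{-10 - 2 \left(-4 + 10 + 0\right)}{3750} = \left(-10 - 12\right) \frac{1}{3750} = \left(-22\right) \frac{1}{3750} = - \frac{11}{1875}$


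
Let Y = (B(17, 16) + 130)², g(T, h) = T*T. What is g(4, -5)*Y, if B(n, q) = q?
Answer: 341056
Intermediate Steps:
g(T, h) = T²
Y = 21316 (Y = (16 + 130)² = 146² = 21316)
g(4, -5)*Y = 4²*21316 = 16*21316 = 341056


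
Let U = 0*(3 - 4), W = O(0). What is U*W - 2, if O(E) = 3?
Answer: -2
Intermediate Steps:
W = 3
U = 0 (U = 0*(-1) = 0)
U*W - 2 = 0*3 - 2 = 0 - 2 = -2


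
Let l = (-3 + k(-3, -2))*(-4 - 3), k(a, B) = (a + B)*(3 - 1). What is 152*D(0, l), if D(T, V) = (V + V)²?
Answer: 5034848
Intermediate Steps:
k(a, B) = 2*B + 2*a (k(a, B) = (B + a)*2 = 2*B + 2*a)
l = 91 (l = (-3 + (2*(-2) + 2*(-3)))*(-4 - 3) = (-3 + (-4 - 6))*(-7) = (-3 - 10)*(-7) = -13*(-7) = 91)
D(T, V) = 4*V² (D(T, V) = (2*V)² = 4*V²)
152*D(0, l) = 152*(4*91²) = 152*(4*8281) = 152*33124 = 5034848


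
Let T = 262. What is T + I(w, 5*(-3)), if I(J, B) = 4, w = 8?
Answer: 266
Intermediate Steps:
T + I(w, 5*(-3)) = 262 + 4 = 266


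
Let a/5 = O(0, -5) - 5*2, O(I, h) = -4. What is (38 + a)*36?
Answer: -1152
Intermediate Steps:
a = -70 (a = 5*(-4 - 5*2) = 5*(-4 - 10) = 5*(-14) = -70)
(38 + a)*36 = (38 - 70)*36 = -32*36 = -1152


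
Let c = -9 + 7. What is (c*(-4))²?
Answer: 64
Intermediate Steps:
c = -2
(c*(-4))² = (-2*(-4))² = 8² = 64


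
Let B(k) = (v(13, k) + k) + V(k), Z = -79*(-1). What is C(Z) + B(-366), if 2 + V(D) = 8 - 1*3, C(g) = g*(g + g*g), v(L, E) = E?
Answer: 498551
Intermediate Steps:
Z = 79
C(g) = g*(g + g²)
V(D) = 3 (V(D) = -2 + (8 - 1*3) = -2 + (8 - 3) = -2 + 5 = 3)
B(k) = 3 + 2*k (B(k) = (k + k) + 3 = 2*k + 3 = 3 + 2*k)
C(Z) + B(-366) = 79²*(1 + 79) + (3 + 2*(-366)) = 6241*80 + (3 - 732) = 499280 - 729 = 498551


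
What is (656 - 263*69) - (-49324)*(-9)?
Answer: -461407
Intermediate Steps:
(656 - 263*69) - (-49324)*(-9) = (656 - 18147) - 1*443916 = -17491 - 443916 = -461407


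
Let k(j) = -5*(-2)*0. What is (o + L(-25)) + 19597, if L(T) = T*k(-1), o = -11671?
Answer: 7926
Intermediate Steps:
k(j) = 0 (k(j) = 10*0 = 0)
L(T) = 0 (L(T) = T*0 = 0)
(o + L(-25)) + 19597 = (-11671 + 0) + 19597 = -11671 + 19597 = 7926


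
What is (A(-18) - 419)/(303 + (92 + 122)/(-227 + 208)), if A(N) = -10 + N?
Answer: -8493/5543 ≈ -1.5322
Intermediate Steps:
(A(-18) - 419)/(303 + (92 + 122)/(-227 + 208)) = ((-10 - 18) - 419)/(303 + (92 + 122)/(-227 + 208)) = (-28 - 419)/(303 + 214/(-19)) = -447/(303 + 214*(-1/19)) = -447/(303 - 214/19) = -447/5543/19 = -447*19/5543 = -8493/5543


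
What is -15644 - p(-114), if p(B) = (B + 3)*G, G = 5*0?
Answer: -15644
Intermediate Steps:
G = 0
p(B) = 0 (p(B) = (B + 3)*0 = (3 + B)*0 = 0)
-15644 - p(-114) = -15644 - 1*0 = -15644 + 0 = -15644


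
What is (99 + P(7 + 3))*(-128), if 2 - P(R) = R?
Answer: -11648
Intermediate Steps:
P(R) = 2 - R
(99 + P(7 + 3))*(-128) = (99 + (2 - (7 + 3)))*(-128) = (99 + (2 - 1*10))*(-128) = (99 + (2 - 10))*(-128) = (99 - 8)*(-128) = 91*(-128) = -11648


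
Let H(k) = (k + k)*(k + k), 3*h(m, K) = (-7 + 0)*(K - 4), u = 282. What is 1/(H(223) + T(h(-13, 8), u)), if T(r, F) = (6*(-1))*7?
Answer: 1/198874 ≈ 5.0283e-6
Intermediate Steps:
h(m, K) = 28/3 - 7*K/3 (h(m, K) = ((-7 + 0)*(K - 4))/3 = (-7*(-4 + K))/3 = (28 - 7*K)/3 = 28/3 - 7*K/3)
H(k) = 4*k**2 (H(k) = (2*k)*(2*k) = 4*k**2)
T(r, F) = -42 (T(r, F) = -6*7 = -42)
1/(H(223) + T(h(-13, 8), u)) = 1/(4*223**2 - 42) = 1/(4*49729 - 42) = 1/(198916 - 42) = 1/198874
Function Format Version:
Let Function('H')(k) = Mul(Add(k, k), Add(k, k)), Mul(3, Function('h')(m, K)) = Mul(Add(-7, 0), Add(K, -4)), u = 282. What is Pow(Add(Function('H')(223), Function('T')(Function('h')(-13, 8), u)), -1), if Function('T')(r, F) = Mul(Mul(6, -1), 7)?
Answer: Rational(1, 198874) ≈ 5.0283e-6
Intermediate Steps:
Function('h')(m, K) = Add(Rational(28, 3), Mul(Rational(-7, 3), K)) (Function('h')(m, K) = Mul(Rational(1, 3), Mul(Add(-7, 0), Add(K, -4))) = Mul(Rational(1, 3), Mul(-7, Add(-4, K))) = Mul(Rational(1, 3), Add(28, Mul(-7, K))) = Add(Rational(28, 3), Mul(Rational(-7, 3), K)))
Function('H')(k) = Mul(4, Pow(k, 2)) (Function('H')(k) = Mul(Mul(2, k), Mul(2, k)) = Mul(4, Pow(k, 2)))
Function('T')(r, F) = -42 (Function('T')(r, F) = Mul(-6, 7) = -42)
Pow(Add(Function('H')(223), Function('T')(Function('h')(-13, 8), u)), -1) = Pow(Add(Mul(4, Pow(223, 2)), -42), -1) = Pow(Add(Mul(4, 49729), -42), -1) = Pow(Add(198916, -42), -1) = Pow(198874, -1) = Rational(1, 198874)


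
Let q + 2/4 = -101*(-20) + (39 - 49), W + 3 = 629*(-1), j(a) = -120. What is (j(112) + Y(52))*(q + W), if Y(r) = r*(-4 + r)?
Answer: 3272940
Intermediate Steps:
W = -632 (W = -3 + 629*(-1) = -3 - 629 = -632)
q = 4019/2 (q = -½ + (-101*(-20) + (39 - 49)) = -½ + (2020 - 10) = -½ + 2010 = 4019/2 ≈ 2009.5)
(j(112) + Y(52))*(q + W) = (-120 + 52*(-4 + 52))*(4019/2 - 632) = (-120 + 52*48)*(2755/2) = (-120 + 2496)*(2755/2) = 2376*(2755/2) = 3272940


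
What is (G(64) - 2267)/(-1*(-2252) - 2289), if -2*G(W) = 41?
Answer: 4575/74 ≈ 61.824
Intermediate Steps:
G(W) = -41/2 (G(W) = -½*41 = -41/2)
(G(64) - 2267)/(-1*(-2252) - 2289) = (-41/2 - 2267)/(-1*(-2252) - 2289) = -4575/(2*(2252 - 2289)) = -4575/2/(-37) = -4575/2*(-1/37) = 4575/74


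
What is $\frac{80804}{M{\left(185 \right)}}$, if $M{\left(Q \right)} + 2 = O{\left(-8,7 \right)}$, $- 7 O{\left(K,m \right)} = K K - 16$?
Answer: $- \frac{282814}{31} \approx -9123.0$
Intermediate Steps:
$O{\left(K,m \right)} = \frac{16}{7} - \frac{K^{2}}{7}$ ($O{\left(K,m \right)} = - \frac{K K - 16}{7} = - \frac{K^{2} - 16}{7} = - \frac{-16 + K^{2}}{7} = \frac{16}{7} - \frac{K^{2}}{7}$)
$M{\left(Q \right)} = - \frac{62}{7}$ ($M{\left(Q \right)} = -2 + \left(\frac{16}{7} - \frac{\left(-8\right)^{2}}{7}\right) = -2 + \left(\frac{16}{7} - \frac{64}{7}\right) = -2 - \frac{48}{7} = - \frac{62}{7}$)
$\frac{80804}{M{\left(185 \right)}} = \frac{80804}{- \frac{62}{7}} = 80804 \left(- \frac{7}{62}\right) = - \frac{282814}{31}$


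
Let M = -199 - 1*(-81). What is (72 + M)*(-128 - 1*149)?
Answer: 12742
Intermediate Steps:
M = -118 (M = -199 + 81 = -118)
(72 + M)*(-128 - 1*149) = (72 - 118)*(-128 - 1*149) = -46*(-128 - 149) = -46*(-277) = 12742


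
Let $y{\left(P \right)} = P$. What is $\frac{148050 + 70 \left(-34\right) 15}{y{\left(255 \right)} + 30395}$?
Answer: $\frac{2247}{613} \approx 3.6656$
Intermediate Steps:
$\frac{148050 + 70 \left(-34\right) 15}{y{\left(255 \right)} + 30395} = \frac{148050 + 70 \left(-34\right) 15}{255 + 30395} = \frac{148050 - 35700}{30650} = \left(148050 - 35700\right) \frac{1}{30650} = 112350 \cdot \frac{1}{30650} = \frac{2247}{613}$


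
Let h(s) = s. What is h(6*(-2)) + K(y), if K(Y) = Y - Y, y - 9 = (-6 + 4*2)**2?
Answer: -12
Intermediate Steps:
y = 13 (y = 9 + (-6 + 4*2)**2 = 9 + (-6 + 8)**2 = 9 + 2**2 = 9 + 4 = 13)
K(Y) = 0
h(6*(-2)) + K(y) = 6*(-2) + 0 = -12 + 0 = -12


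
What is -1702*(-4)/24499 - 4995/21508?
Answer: 24053959/526924492 ≈ 0.045650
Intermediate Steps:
-1702*(-4)/24499 - 4995/21508 = 6808*(1/24499) - 4995*1/21508 = 6808/24499 - 4995/21508 = 24053959/526924492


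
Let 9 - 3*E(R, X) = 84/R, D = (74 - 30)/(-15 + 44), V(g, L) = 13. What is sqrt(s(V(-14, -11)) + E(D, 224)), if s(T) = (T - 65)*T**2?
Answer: I*sqrt(1065218)/11 ≈ 93.827*I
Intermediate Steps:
s(T) = T**2*(-65 + T) (s(T) = (-65 + T)*T**2 = T**2*(-65 + T))
D = 44/29 ≈ 1.5172
E(R, X) = 3 - 28/R
sqrt(s(V(-14, -11)) + E(D, 224)) = sqrt(13**2*(-65 + 13) + (3 - 28/44/29)) = sqrt(169*(-52) + (3 - 28*29/44)) = sqrt(-8788 + (3 - 203/11)) = sqrt(-8788 - 170/11) = sqrt(-96838/11) = I*sqrt(1065218)/11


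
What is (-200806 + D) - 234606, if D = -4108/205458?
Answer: -44729441402/102729 ≈ -4.3541e+5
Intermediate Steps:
D = -2054/102729 (D = -4108*1/205458 = -2054/102729 ≈ -0.019994)
(-200806 + D) - 234606 = (-200806 - 2054/102729) - 234606 = -20628601628/102729 - 234606 = -44729441402/102729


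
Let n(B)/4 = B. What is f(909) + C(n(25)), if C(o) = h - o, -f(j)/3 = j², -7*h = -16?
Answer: -17352585/7 ≈ -2.4789e+6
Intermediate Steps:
h = 16/7 (h = -⅐*(-16) = 16/7 ≈ 2.2857)
f(j) = -3*j²
n(B) = 4*B
C(o) = 16/7 - o
f(909) + C(n(25)) = -3*909² + (16/7 - 4*25) = -3*826281 + (16/7 - 1*100) = -2478843 + (16/7 - 100) = -2478843 - 684/7 = -17352585/7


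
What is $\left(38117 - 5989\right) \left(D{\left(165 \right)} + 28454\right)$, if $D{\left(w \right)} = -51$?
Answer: $912531584$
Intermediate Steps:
$\left(38117 - 5989\right) \left(D{\left(165 \right)} + 28454\right) = \left(38117 - 5989\right) \left(-51 + 28454\right) = \left(38117 - 5989\right) 28403 = 32128 \cdot 28403 = 912531584$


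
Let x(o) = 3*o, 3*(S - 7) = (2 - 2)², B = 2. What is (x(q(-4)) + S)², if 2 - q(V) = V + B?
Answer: 361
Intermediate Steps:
q(V) = -V (q(V) = 2 - (V + 2) = 2 - (2 + V) = 2 + (-2 - V) = -V)
S = 7 (S = 7 + (2 - 2)²/3 = 7 + (⅓)*0² = 7 + (⅓)*0 = 7 + 0 = 7)
(x(q(-4)) + S)² = (3*(-1*(-4)) + 7)² = (3*4 + 7)² = (12 + 7)² = 19² = 361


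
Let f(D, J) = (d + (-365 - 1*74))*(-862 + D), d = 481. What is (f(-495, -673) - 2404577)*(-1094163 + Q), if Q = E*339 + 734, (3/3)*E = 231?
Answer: 2498789953520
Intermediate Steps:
E = 231
Q = 79043 (Q = 231*339 + 734 = 78309 + 734 = 79043)
f(D, J) = -36204 + 42*D (f(D, J) = (481 + (-365 - 1*74))*(-862 + D) = (481 + (-365 - 74))*(-862 + D) = (481 - 439)*(-862 + D) = 42*(-862 + D) = -36204 + 42*D)
(f(-495, -673) - 2404577)*(-1094163 + Q) = ((-36204 + 42*(-495)) - 2404577)*(-1094163 + 79043) = ((-36204 - 20790) - 2404577)*(-1015120) = (-56994 - 2404577)*(-1015120) = -2461571*(-1015120) = 2498789953520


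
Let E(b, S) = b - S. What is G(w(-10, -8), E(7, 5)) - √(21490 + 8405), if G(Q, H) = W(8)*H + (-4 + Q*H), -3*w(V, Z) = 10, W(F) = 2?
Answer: -20/3 - √29895 ≈ -179.57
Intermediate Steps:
w(V, Z) = -10/3 (w(V, Z) = -⅓*10 = -10/3)
G(Q, H) = -4 + 2*H + H*Q (G(Q, H) = 2*H + (-4 + Q*H) = 2*H + (-4 + H*Q) = -4 + 2*H + H*Q)
G(w(-10, -8), E(7, 5)) - √(21490 + 8405) = (-4 + 2*(7 - 1*5) + (7 - 1*5)*(-10/3)) - √(21490 + 8405) = (-4 + 2*(7 - 5) + (7 - 5)*(-10/3)) - √29895 = (-4 + 2*2 + 2*(-10/3)) - √29895 = (-4 + 4 - 20/3) - √29895 = -20/3 - √29895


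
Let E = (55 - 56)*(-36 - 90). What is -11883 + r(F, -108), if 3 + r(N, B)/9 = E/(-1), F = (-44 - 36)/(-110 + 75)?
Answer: -13044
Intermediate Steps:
E = 126 (E = -1*(-126) = 126)
F = 16/7 (F = -80/(-35) = -80*(-1/35) = 16/7 ≈ 2.2857)
r(N, B) = -1161 (r(N, B) = -27 + 9*(126/(-1)) = -27 + 9*(126*(-1)) = -27 + 9*(-126) = -27 - 1134 = -1161)
-11883 + r(F, -108) = -11883 - 1161 = -13044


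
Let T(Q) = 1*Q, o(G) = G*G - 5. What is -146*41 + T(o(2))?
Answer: -5987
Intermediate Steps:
o(G) = -5 + G² (o(G) = G² - 5 = -5 + G²)
T(Q) = Q
-146*41 + T(o(2)) = -146*41 + (-5 + 2²) = -5986 + (-5 + 4) = -5986 - 1 = -5987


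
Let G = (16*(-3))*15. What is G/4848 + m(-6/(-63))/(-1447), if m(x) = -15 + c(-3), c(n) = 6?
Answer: -20796/146147 ≈ -0.14230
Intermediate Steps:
m(x) = -9 (m(x) = -15 + 6 = -9)
G = -720 (G = -48*15 = -720)
G/4848 + m(-6/(-63))/(-1447) = -720/4848 - 9/(-1447) = -720*1/4848 - 9*(-1/1447) = -15/101 + 9/1447 = -20796/146147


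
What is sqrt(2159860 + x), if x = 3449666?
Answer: sqrt(5609526) ≈ 2368.4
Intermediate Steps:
sqrt(2159860 + x) = sqrt(2159860 + 3449666) = sqrt(5609526)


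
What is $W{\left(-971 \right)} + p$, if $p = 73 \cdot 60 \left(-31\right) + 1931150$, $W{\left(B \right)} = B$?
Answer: $1794399$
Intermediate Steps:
$p = 1795370$ ($p = 4380 \left(-31\right) + 1931150 = -135780 + 1931150 = 1795370$)
$W{\left(-971 \right)} + p = -971 + 1795370 = 1794399$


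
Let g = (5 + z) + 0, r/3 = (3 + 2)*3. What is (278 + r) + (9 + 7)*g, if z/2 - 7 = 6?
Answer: 819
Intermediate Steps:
z = 26 (z = 14 + 2*6 = 14 + 12 = 26)
r = 45 (r = 3*((3 + 2)*3) = 3*(5*3) = 3*15 = 45)
g = 31 (g = (5 + 26) + 0 = 31 + 0 = 31)
(278 + r) + (9 + 7)*g = (278 + 45) + (9 + 7)*31 = 323 + 16*31 = 323 + 496 = 819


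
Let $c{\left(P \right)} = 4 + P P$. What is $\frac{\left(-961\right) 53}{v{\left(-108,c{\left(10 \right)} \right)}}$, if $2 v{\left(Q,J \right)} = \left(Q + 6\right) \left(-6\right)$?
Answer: $- \frac{50933}{306} \approx -166.45$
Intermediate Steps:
$c{\left(P \right)} = 4 + P^{2}$
$v{\left(Q,J \right)} = -18 - 3 Q$ ($v{\left(Q,J \right)} = \frac{\left(Q + 6\right) \left(-6\right)}{2} = \frac{\left(6 + Q\right) \left(-6\right)}{2} = \frac{-36 - 6 Q}{2} = -18 - 3 Q$)
$\frac{\left(-961\right) 53}{v{\left(-108,c{\left(10 \right)} \right)}} = \frac{\left(-961\right) 53}{-18 - -324} = - \frac{50933}{-18 + 324} = - \frac{50933}{306}$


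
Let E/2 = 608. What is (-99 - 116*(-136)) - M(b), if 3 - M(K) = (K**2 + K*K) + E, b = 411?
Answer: 354732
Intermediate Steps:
E = 1216 (E = 2*608 = 1216)
M(K) = -1213 - 2*K**2 (M(K) = 3 - ((K**2 + K*K) + 1216) = 3 - ((K**2 + K**2) + 1216) = 3 - (2*K**2 + 1216) = 3 - (1216 + 2*K**2) = 3 + (-1216 - 2*K**2) = -1213 - 2*K**2)
(-99 - 116*(-136)) - M(b) = (-99 - 116*(-136)) - (-1213 - 2*411**2) = (-99 + 15776) - (-1213 - 2*168921) = 15677 - (-1213 - 337842) = 15677 - 1*(-339055) = 15677 + 339055 = 354732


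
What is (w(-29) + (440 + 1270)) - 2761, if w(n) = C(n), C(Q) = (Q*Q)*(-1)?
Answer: -1892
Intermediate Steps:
C(Q) = -Q**2 (C(Q) = Q**2*(-1) = -Q**2)
w(n) = -n**2
(w(-29) + (440 + 1270)) - 2761 = (-1*(-29)**2 + (440 + 1270)) - 2761 = (-1*841 + 1710) - 2761 = (-841 + 1710) - 2761 = 869 - 2761 = -1892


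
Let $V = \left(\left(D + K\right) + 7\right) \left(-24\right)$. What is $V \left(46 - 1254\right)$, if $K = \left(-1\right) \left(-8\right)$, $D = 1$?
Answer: $463872$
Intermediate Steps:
$K = 8$
$V = -384$ ($V = \left(\left(1 + 8\right) + 7\right) \left(-24\right) = \left(9 + 7\right) \left(-24\right) = 16 \left(-24\right) = -384$)
$V \left(46 - 1254\right) = - 384 \left(46 - 1254\right) = \left(-384\right) \left(-1208\right) = 463872$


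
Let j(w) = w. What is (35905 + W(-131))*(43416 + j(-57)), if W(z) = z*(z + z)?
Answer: 3044972493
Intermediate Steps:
W(z) = 2*z² (W(z) = z*(2*z) = 2*z²)
(35905 + W(-131))*(43416 + j(-57)) = (35905 + 2*(-131)²)*(43416 - 57) = (35905 + 2*17161)*43359 = (35905 + 34322)*43359 = 70227*43359 = 3044972493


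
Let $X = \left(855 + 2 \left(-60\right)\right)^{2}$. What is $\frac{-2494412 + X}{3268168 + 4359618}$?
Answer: $- \frac{1954187}{7627786} \approx -0.25619$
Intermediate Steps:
$X = 540225$ ($X = \left(855 - 120\right)^{2} = 735^{2} = 540225$)
$\frac{-2494412 + X}{3268168 + 4359618} = \frac{-2494412 + 540225}{3268168 + 4359618} = - \frac{1954187}{7627786}$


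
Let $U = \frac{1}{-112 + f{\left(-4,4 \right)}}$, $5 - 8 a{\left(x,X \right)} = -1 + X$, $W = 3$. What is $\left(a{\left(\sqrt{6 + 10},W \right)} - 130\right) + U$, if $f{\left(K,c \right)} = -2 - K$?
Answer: $- \frac{57039}{440} \approx -129.63$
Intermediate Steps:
$a{\left(x,X \right)} = \frac{3}{4} - \frac{X}{8}$ ($a{\left(x,X \right)} = \frac{5}{8} - \frac{-1 + X}{8} = \frac{5}{8} - \left(- \frac{1}{8} + \frac{X}{8}\right) = \frac{3}{4} - \frac{X}{8}$)
$U = - \frac{1}{110}$ ($U = \frac{1}{-112 - -2} = \frac{1}{-112 + \left(-2 + 4\right)} = \frac{1}{-112 + 2} = \frac{1}{-110} = - \frac{1}{110} \approx -0.0090909$)
$\left(a{\left(\sqrt{6 + 10},W \right)} - 130\right) + U = \left(\left(\frac{3}{4} - \frac{3}{8}\right) - 130\right) - \frac{1}{110} = \left(\frac{3}{8} - 130\right) - \frac{1}{110} = - \frac{1037}{8} - \frac{1}{110} = - \frac{57039}{440}$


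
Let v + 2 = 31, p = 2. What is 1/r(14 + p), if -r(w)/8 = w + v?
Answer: -1/360 ≈ -0.0027778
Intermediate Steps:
v = 29 (v = -2 + 31 = 29)
r(w) = -232 - 8*w (r(w) = -8*(w + 29) = -8*(29 + w) = -232 - 8*w)
1/r(14 + p) = 1/(-232 - 8*(14 + 2)) = 1/(-232 - 8*16) = 1/(-232 - 128) = 1/(-360) = -1/360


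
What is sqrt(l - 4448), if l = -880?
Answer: 12*I*sqrt(37) ≈ 72.993*I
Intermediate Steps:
sqrt(l - 4448) = sqrt(-880 - 4448) = sqrt(-5328) = 12*I*sqrt(37)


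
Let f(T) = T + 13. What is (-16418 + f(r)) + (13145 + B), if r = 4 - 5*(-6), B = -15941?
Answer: -19167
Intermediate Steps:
r = 34 (r = 4 + 30 = 34)
f(T) = 13 + T
(-16418 + f(r)) + (13145 + B) = (-16418 + (13 + 34)) + (13145 - 15941) = (-16418 + 47) - 2796 = -16371 - 2796 = -19167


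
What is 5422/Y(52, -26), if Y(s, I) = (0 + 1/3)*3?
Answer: 5422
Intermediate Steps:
Y(s, I) = 1 (Y(s, I) = (0 + 1/3)*3 = (1/3)*3 = 1)
5422/Y(52, -26) = 5422/1 = 5422*1 = 5422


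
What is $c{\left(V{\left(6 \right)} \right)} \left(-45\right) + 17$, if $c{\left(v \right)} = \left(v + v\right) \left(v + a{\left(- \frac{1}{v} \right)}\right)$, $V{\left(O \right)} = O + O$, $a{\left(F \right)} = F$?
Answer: $-12853$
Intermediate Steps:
$V{\left(O \right)} = 2 O$
$c{\left(v \right)} = 2 v \left(v - \frac{1}{v}\right)$ ($c{\left(v \right)} = \left(v + v\right) \left(v - \frac{1}{v}\right) = 2 v \left(v - \frac{1}{v}\right)$)
$c{\left(V{\left(6 \right)} \right)} \left(-45\right) + 17 = \left(-2 + 2 \left(2 \cdot 6\right)^{2}\right) \left(-45\right) + 17 = \left(-2 + 2 \cdot 12^{2}\right) \left(-45\right) + 17 = \left(-2 + 2 \cdot 144\right) \left(-45\right) + 17 = \left(-2 + 288\right) \left(-45\right) + 17 = 286 \left(-45\right) + 17 = -12870 + 17 = -12853$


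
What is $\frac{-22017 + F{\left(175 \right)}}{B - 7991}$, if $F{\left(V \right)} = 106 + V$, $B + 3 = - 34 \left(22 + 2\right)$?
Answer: $\frac{10868}{4405} \approx 2.4672$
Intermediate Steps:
$B = -819$ ($B = -3 - 34 \left(22 + 2\right) = -3 - 816 = -819$)
$\frac{-22017 + F{\left(175 \right)}}{B - 7991} = \frac{-22017 + \left(106 + 175\right)}{-819 - 7991} = \frac{-22017 + 281}{-8810} = \left(-21736\right) \left(- \frac{1}{8810}\right) = \frac{10868}{4405}$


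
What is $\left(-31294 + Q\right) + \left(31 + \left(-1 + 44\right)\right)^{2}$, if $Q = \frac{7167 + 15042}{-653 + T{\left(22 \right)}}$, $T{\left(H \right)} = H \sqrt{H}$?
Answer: $- \frac{3582873325}{138587} - \frac{162866 \sqrt{22}}{138587} \approx -25858.0$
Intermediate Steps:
$T{\left(H \right)} = H^{\frac{3}{2}}$
$Q = \frac{22209}{-653 + 22 \sqrt{22}}$ ($Q = \frac{7167 + 15042}{-653 + 22^{\frac{3}{2}}} = \frac{22209}{-653 + 22 \sqrt{22}} \approx -40.394$)
$\left(-31294 + Q\right) + \left(31 + \left(-1 + 44\right)\right)^{2} = \left(-31294 - \left(\frac{4834159}{138587} + \frac{162866 \sqrt{22}}{138587}\right)\right) + \left(31 + \left(-1 + 44\right)\right)^{2} = \left(- \frac{4341775737}{138587} - \frac{162866 \sqrt{22}}{138587}\right) + \left(31 + 43\right)^{2} = \left(- \frac{4341775737}{138587} - \frac{162866 \sqrt{22}}{138587}\right) + 74^{2} = \left(- \frac{4341775737}{138587} - \frac{162866 \sqrt{22}}{138587}\right) + 5476 = - \frac{3582873325}{138587} - \frac{162866 \sqrt{22}}{138587}$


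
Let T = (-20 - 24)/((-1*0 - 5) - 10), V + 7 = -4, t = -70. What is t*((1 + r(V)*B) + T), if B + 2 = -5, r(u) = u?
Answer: -16996/3 ≈ -5665.3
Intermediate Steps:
V = -11 (V = -7 - 4 = -11)
B = -7 (B = -2 - 5 = -7)
T = 44/15 (T = -44/((0 - 5) - 10) = -44/(-5 - 10) = -44/(-15) = -44*(-1/15) = 44/15 ≈ 2.9333)
t*((1 + r(V)*B) + T) = -70*((1 - 11*(-7)) + 44/15) = -70*((1 + 77) + 44/15) = -70*(78 + 44/15) = -70*1214/15 = -16996/3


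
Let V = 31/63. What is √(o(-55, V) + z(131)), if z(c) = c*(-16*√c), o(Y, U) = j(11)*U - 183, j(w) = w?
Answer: 2*√(-19579 - 231084*√131)/21 ≈ 155.46*I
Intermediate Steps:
V = 31/63 (V = 31*(1/63) = 31/63 ≈ 0.49206)
o(Y, U) = -183 + 11*U (o(Y, U) = 11*U - 183 = -183 + 11*U)
z(c) = -16*c^(3/2)
√(o(-55, V) + z(131)) = √((-183 + 11*(31/63)) - 2096*√131) = √((-183 + 341/63) - 2096*√131) = √(-11188/63 - 2096*√131)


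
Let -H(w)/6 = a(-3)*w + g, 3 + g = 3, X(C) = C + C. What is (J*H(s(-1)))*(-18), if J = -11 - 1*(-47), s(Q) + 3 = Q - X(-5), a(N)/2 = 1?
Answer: 46656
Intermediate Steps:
a(N) = 2 (a(N) = 2*1 = 2)
X(C) = 2*C
g = 0 (g = -3 + 3 = 0)
s(Q) = 7 + Q (s(Q) = -3 + (Q - 2*(-5)) = -3 + (Q - 1*(-10)) = -3 + (Q + 10) = -3 + (10 + Q) = 7 + Q)
H(w) = -12*w (H(w) = -6*(2*w + 0) = -12*w)
J = 36 (J = -11 + 47 = 36)
(J*H(s(-1)))*(-18) = (36*(-12*(7 - 1)))*(-18) = (36*(-12*6))*(-18) = (36*(-72))*(-18) = -2592*(-18) = 46656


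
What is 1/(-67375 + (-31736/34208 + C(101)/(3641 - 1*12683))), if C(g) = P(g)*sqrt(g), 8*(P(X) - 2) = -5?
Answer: -3329536481254360512/224330609356042156548643 + 7514796336*sqrt(101)/224330609356042156548643 ≈ -1.4842e-5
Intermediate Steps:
P(X) = 11/8 (P(X) = 2 + (1/8)*(-5) = 2 - 5/8 = 11/8)
C(g) = 11*sqrt(g)/8
1/(-67375 + (-31736/34208 + C(101)/(3641 - 1*12683))) = 1/(-67375 + (-31736/34208 + (11*sqrt(101)/8)/(3641 - 1*12683))) = 1/(-67375 + (-31736*1/34208 + (11*sqrt(101)/8)/(3641 - 12683))) = 1/(-67375 + (-3967/4276 + (11*sqrt(101)/8)/(-9042))) = 1/(-67375 + (-3967/4276 + (11*sqrt(101)/8)*(-1/9042))) = 1/(-67375 + (-3967/4276 - sqrt(101)/6576)) = 1/(-288099467/4276 - sqrt(101)/6576)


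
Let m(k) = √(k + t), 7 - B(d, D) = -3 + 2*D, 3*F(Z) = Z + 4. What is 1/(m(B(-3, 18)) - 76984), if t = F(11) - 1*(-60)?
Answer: -76984/5926536217 - √39/5926536217 ≈ -1.2991e-5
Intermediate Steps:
F(Z) = 4/3 + Z/3 (F(Z) = (Z + 4)/3 = (4 + Z)/3 = 4/3 + Z/3)
B(d, D) = 10 - 2*D (B(d, D) = 7 - (-3 + 2*D) = 7 + (3 - 2*D) = 10 - 2*D)
t = 65 (t = (4/3 + (⅓)*11) - 1*(-60) = (4/3 + 11/3) + 60 = 5 + 60 = 65)
m(k) = √(65 + k) (m(k) = √(k + 65) = √(65 + k))
1/(m(B(-3, 18)) - 76984) = 1/(√(65 + (10 - 2*18)) - 76984) = 1/(√(65 + (10 - 36)) - 76984) = 1/(√(65 - 26) - 76984) = 1/(√39 - 76984) = 1/(-76984 + √39)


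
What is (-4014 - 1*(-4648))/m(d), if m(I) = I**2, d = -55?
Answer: 634/3025 ≈ 0.20959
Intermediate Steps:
(-4014 - 1*(-4648))/m(d) = (-4014 - 1*(-4648))/((-55)**2) = (-4014 + 4648)/3025 = 634*(1/3025) = 634/3025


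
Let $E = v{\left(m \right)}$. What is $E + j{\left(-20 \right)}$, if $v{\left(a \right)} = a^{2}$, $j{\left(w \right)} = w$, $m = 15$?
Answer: $205$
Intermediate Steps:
$E = 225$ ($E = 15^{2} = 225$)
$E + j{\left(-20 \right)} = 225 - 20 = 205$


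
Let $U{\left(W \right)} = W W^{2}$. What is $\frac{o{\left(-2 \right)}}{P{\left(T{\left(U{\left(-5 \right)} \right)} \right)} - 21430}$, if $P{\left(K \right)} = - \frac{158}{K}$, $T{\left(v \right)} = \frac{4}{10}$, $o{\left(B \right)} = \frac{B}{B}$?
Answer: $- \frac{1}{21825} \approx -4.5819 \cdot 10^{-5}$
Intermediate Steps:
$U{\left(W \right)} = W^{3}$
$o{\left(B \right)} = 1$
$T{\left(v \right)} = \frac{2}{5}$ ($T{\left(v \right)} = 4 \cdot \frac{1}{10} = \frac{2}{5}$)
$\frac{o{\left(-2 \right)}}{P{\left(T{\left(U{\left(-5 \right)} \right)} \right)} - 21430} = 1 \frac{1}{- \frac{158}{\frac{2}{5}} - 21430} = 1 \frac{1}{\left(-158\right) \frac{5}{2} - 21430} = 1 \frac{1}{-395 - 21430} = 1 \frac{1}{-21825} = 1 \left(- \frac{1}{21825}\right) = - \frac{1}{21825}$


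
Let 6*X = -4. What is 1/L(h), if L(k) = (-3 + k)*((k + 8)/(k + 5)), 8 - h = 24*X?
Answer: 29/672 ≈ 0.043155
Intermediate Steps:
X = -⅔ (X = (⅙)*(-4) = -⅔ ≈ -0.66667)
h = 24 (h = 8 - 24*(-2)/3 = 8 - 1*(-16) = 8 + 16 = 24)
L(k) = (-3 + k)*(8 + k)/(5 + k) (L(k) = (-3 + k)*((8 + k)/(5 + k)) = (-3 + k)*(8 + k)/(5 + k))
1/L(h) = 1/((-24 + 24² + 5*24)/(5 + 24)) = 1/((-24 + 576 + 120)/29) = 1/((1/29)*672) = 1/(672/29) = 29/672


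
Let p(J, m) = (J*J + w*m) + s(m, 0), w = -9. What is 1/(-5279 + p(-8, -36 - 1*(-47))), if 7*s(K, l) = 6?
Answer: -7/37192 ≈ -0.00018821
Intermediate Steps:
s(K, l) = 6/7 (s(K, l) = (⅐)*6 = 6/7)
p(J, m) = 6/7 + J² - 9*m (p(J, m) = (J*J - 9*m) + 6/7 = (J² - 9*m) + 6/7 = 6/7 + J² - 9*m)
1/(-5279 + p(-8, -36 - 1*(-47))) = 1/(-5279 + (6/7 + (-8)² - 9*(-36 - 1*(-47)))) = 1/(-5279 + (6/7 + 64 - 9*(-36 + 47))) = 1/(-5279 + (6/7 + 64 - 9*11)) = 1/(-5279 + (6/7 + 64 - 99)) = 1/(-5279 - 239/7) = 1/(-37192/7) = -7/37192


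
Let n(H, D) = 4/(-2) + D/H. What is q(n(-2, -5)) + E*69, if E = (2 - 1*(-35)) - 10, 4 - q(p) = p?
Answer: 3733/2 ≈ 1866.5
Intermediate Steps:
n(H, D) = -2 + D/H (n(H, D) = 4*(-½) + D/H = -2 + D/H)
q(p) = 4 - p
E = 27 (E = (2 + 35) - 10 = 37 - 10 = 27)
q(n(-2, -5)) + E*69 = (4 - (-2 - 5/(-2))) + 27*69 = (4 - (-2 - 5*(-½))) + 1863 = (4 - (-2 + 5/2)) + 1863 = (4 - 1*½) + 1863 = (4 - ½) + 1863 = 7/2 + 1863 = 3733/2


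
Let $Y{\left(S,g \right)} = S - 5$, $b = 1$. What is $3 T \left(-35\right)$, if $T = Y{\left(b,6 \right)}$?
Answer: $420$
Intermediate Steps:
$Y{\left(S,g \right)} = -5 + S$
$T = -4$ ($T = -5 + 1 = -4$)
$3 T \left(-35\right) = 3 \left(-4\right) \left(-35\right) = \left(-12\right) \left(-35\right) = 420$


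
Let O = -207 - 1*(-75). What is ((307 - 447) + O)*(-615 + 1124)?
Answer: -138448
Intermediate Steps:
O = -132 (O = -207 + 75 = -132)
((307 - 447) + O)*(-615 + 1124) = ((307 - 447) - 132)*(-615 + 1124) = (-140 - 132)*509 = -272*509 = -138448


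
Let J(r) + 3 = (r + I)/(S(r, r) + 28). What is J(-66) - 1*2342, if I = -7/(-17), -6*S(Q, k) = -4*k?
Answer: -636725/272 ≈ -2340.9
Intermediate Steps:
S(Q, k) = 2*k/3 (S(Q, k) = -(-2)*k/3 = 2*k/3)
I = 7/17 (I = -7*(-1/17) = 7/17 ≈ 0.41176)
J(r) = -3 + (7/17 + r)/(28 + 2*r/3) (J(r) = -3 + (r + 7/17)/(2*r/3 + 28) = -3 + (7/17 + r)/(28 + 2*r/3))
J(-66) - 1*2342 = 3*(-1421 - 17*(-66))/(34*(42 - 66)) - 1*2342 = (3/34)*(-1421 + 1122)/(-24) - 2342 = (3/34)*(-1/24)*(-299) - 2342 = 299/272 - 2342 = -636725/272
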